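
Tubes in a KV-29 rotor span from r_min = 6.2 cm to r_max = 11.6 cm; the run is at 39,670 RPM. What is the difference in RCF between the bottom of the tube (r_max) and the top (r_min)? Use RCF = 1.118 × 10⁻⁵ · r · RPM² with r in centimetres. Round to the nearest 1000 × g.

ΔRCF = 1.118 × 10⁻⁵ × (r_max − r_min) × N² = 1.118 × 10⁻⁵ × 5.4 × 1,573,708,900 ≈ 95,008

95000 x g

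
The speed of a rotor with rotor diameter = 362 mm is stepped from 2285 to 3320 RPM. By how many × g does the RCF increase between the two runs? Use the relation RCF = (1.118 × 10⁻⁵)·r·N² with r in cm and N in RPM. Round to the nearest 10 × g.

≈ 1170 × g

r = 362 mm / 2 = 181 mm = 18.1 cm
RCF₁ = 1.118 × 10⁻⁵ × 18.1 × (2285)² = 1.118 × 10⁻⁵ × 18.1 × 5,221,225 ≈ 1,056.6 × g
RCF₂ = 1.118 × 10⁻⁵ × 18.1 × (3320)² = 1.118 × 10⁻⁵ × 18.1 × 11,022,400 ≈ 2,230.5 × g
Increase = 2,230.5 − 1,056.6 = 1,173.9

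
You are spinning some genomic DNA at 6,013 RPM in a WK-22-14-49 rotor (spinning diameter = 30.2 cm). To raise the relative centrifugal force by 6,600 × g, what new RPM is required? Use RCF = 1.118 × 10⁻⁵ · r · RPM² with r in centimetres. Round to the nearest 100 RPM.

r = 30.2 / 2 = 15.1 cm
Current RCF = 1.118 × 10⁻⁵ × 15.1 × (6013)² = 1.118 × 10⁻⁵ × 15.1 × 36,156,169 ≈ 6,103.8 × g
Target RCF = 6,103.8 + 6,600 = 12,703.8 × g
N² = 12,703.8 / (16.8818 × 10⁻⁵) = 75,251,454
N ≈ √75,251,454 ≈ 8,674.8

8700 RPM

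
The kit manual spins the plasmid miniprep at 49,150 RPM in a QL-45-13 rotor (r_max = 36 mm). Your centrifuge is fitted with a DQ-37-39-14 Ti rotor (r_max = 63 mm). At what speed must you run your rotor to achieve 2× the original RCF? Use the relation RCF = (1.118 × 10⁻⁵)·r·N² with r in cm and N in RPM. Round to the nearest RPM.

Original rotor: r = 36 mm = 3.6 cm
RCF = 1.118 × 10⁻⁵ × r × N²
RCF_original = 1.118 × 10⁻⁵ × 3.6 × (49150)² = 1.118 × 10⁻⁵ × 3.6 × 2,415,722,500 ≈ 97,228 × g
Target RCF = 2 × 97,228 ≈ 194,456 × g
Your rotor: r = 63 mm = 6.3 cm
194,456 = 1.118 × 10⁻⁵ × 6.3 × N²
N² = 194,456 / (7.0434 × 10⁻⁵) = 2,760,825,738
N ≈ √2,760,825,738 ≈ 52,543.6

52544 RPM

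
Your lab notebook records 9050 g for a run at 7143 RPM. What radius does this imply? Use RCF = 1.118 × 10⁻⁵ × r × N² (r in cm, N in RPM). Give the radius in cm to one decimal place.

r ≈ 15.9 cm

9050 = 1.118 × 10⁻⁵ × r × (7143)²
r = 9050 / (1.118 × 10⁻⁵ × 51,022,449) = 9050 / 570.431 ≈ 15.865 cm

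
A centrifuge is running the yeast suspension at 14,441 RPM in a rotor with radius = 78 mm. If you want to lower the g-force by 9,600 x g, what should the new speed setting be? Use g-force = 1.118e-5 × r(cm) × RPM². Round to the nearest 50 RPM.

r = 78 mm = 7.8 cm
Current RCF = 1.118 × 10⁻⁵ × 7.8 × (14441)² = 1.118 × 10⁻⁵ × 7.8 × 208,542,481 ≈ 18,185.7 × g
Target RCF = 18,185.7 − 9,600 = 8,585.7 × g
N² = 8,585.7 / (8.7204 × 10⁻⁵) = 98,455,346
N ≈ √98,455,346 ≈ 9,922.5

≈ 9900 RPM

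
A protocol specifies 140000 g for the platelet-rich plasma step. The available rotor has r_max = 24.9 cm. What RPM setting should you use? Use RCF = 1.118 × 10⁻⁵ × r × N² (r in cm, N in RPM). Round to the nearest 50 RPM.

22450 RPM

RCF = 1.118 × 10⁻⁵ × r × N²
140,000 = 1.118 × 10⁻⁵ × 24.9 × N²
N² = 140,000 / (27.8382 × 10⁻⁵) = 502,906,079
N ≈ √502,906,079 ≈ 22,425.6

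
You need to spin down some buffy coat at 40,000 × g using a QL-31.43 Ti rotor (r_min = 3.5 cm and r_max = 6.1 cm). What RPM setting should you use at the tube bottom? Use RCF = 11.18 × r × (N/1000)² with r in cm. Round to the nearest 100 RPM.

Use r_max = 6.1 cm.
RCF = 11.18 × r × (N/1000)²
40,000 = 11.18 × 6.1 × (N/1000)²
(N/1000)² = 40,000 / 68.198 = 586.5275
N = 1000 × √586.5275 ≈ 24,218.3

≈ 24200 RPM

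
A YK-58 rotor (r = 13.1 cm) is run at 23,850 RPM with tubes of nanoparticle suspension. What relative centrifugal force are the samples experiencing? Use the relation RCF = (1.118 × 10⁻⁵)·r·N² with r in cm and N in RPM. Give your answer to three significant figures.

RCF = 1.118 × 10⁻⁵ × r × N²
RCF = 1.118 × 10⁻⁵ × 13.1 × (23850)² = 1.118 × 10⁻⁵ × 13.1 × 568,822,500 ≈ 83,308.6 × g

RCF ≈ 83300 g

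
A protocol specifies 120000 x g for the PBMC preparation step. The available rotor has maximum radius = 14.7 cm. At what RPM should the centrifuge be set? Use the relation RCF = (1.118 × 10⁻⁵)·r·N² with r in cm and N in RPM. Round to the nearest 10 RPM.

≈ 27020 RPM

120,000 = 1.118 × 10⁻⁵ × 14.7 × N²
N² = 120,000 / (16.4346 × 10⁻⁵) = 730,166,843
N ≈ √730,166,843 ≈ 27,021.6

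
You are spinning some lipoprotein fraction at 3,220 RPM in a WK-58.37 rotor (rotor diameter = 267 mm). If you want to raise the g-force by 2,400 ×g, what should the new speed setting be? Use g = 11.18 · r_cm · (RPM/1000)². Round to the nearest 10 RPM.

r = 267 mm / 2 = 133.5 mm = 13.35 cm
Current RCF = 11.18 × 13.35 × (3.22)² = 11.18 × 13.35 × 10.3684 ≈ 1,547.5 × g
Target RCF = 1,547.5 + 2,400 = 3,947.5 × g
(N/1000)² = 3,947.5 / 149.253 = 26.44838
N = 1000 × √26.44838 ≈ 5,142.8

5140 RPM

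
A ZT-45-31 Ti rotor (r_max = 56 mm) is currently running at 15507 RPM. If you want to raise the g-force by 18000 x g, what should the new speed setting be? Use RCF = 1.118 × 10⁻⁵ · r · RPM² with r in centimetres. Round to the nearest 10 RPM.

N₂ ≈ 22980 RPM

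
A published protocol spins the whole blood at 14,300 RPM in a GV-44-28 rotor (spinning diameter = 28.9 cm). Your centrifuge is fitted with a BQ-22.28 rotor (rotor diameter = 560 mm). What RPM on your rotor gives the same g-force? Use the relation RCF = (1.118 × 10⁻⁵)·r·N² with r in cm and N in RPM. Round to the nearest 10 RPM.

10270 RPM

Original rotor: r = 28.9 / 2 = 14.45 cm
RCF_original = 1.118 × 10⁻⁵ × 14.45 × (14300)² = 1.118 × 10⁻⁵ × 14.45 × 204,490,000 ≈ 33,035.6 × g
Your rotor: r = 560 mm / 2 = 280 mm = 28 cm
33,035.6 = 1.118 × 10⁻⁵ × 28 × N²
N² = 33,035.6 / (31.304 × 10⁻⁵) = 105,531,561
N ≈ √105,531,561 ≈ 10,272.9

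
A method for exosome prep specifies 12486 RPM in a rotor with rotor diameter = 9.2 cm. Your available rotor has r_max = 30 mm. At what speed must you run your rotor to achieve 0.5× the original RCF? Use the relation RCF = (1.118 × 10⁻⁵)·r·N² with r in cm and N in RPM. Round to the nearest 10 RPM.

Original rotor: r = 9.2 / 2 = 4.6 cm
RCF_original = 1.118 × 10⁻⁵ × 4.6 × (12486)² = 1.118 × 10⁻⁵ × 4.6 × 155,900,196 ≈ 8,017.6 × g
Target RCF = 0.5 × 8,017.6 ≈ 4,008.8 × g
Your rotor: r = 30 mm = 3.0 cm
4,008.8 = 1.118 × 10⁻⁵ × 3 × N²
N² = 4,008.8 / (3.354 × 10⁻⁵) = 119,522,958
N ≈ √119,522,958 ≈ 10,932.7

≈ 10930 RPM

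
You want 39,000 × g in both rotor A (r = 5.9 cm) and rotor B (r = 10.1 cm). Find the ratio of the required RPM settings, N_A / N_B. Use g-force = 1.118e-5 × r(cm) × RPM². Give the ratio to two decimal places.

At fixed RCF, N ∝ 1/√r, so N_A/N_B = √(r_B/r_A) = √(10.1/5.9) = √1.711864 = 1.3084.

1.31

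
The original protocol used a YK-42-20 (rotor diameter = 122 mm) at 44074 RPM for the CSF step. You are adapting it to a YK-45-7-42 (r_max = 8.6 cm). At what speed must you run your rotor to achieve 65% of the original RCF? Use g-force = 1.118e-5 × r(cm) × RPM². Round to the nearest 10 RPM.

≈ 29930 RPM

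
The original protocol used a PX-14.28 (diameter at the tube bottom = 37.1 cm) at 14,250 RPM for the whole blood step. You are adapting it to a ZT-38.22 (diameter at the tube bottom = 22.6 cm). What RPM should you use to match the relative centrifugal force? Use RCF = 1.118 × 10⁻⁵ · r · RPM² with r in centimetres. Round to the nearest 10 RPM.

≈ 18260 RPM

Original rotor: r = 37.1 / 2 = 18.55 cm
RCF_original = 1.118 × 10⁻⁵ × 18.55 × (14250)² = 1.118 × 10⁻⁵ × 18.55 × 203,062,500 ≈ 42,112.9 × g
Your rotor: r = 22.6 / 2 = 11.3 cm
42,112.9 = 1.118 × 10⁻⁵ × 11.3 × N²
N² = 42,112.9 / (12.6334 × 10⁻⁵) = 333,345,734
N ≈ √333,345,734 ≈ 18,257.8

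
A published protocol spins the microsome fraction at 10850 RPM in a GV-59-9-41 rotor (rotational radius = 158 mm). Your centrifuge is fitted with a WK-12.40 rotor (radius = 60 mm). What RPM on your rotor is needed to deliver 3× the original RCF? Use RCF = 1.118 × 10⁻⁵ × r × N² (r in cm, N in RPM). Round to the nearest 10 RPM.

30500 RPM

Original rotor: r = 158 mm = 15.8 cm
RCF = 1.118 × 10⁻⁵ × r × N²
RCF_original = 1.118 × 10⁻⁵ × 15.8 × (10850)² = 1.118 × 10⁻⁵ × 15.8 × 117,722,500 ≈ 20,795 × g
Target RCF = 3 × 20,795 ≈ 62,385 × g
Your rotor: r = 60 mm = 6.0 cm
62,385 = 1.118 × 10⁻⁵ × 6 × N²
N² = 62,385 / (6.708 × 10⁻⁵) = 930,008,945
N ≈ √930,008,945 ≈ 30,496.0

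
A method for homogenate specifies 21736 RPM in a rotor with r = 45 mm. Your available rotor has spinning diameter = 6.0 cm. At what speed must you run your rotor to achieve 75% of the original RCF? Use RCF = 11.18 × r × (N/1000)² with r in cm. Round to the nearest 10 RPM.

≈ 23050 RPM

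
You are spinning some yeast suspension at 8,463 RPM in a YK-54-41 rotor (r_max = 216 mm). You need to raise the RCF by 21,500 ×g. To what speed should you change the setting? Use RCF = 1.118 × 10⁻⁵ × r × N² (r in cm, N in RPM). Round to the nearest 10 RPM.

≈ 12670 RPM

r = 216 mm = 21.6 cm
Current RCF = 1.118 × 10⁻⁵ × 21.6 × (8463)² = 1.118 × 10⁻⁵ × 21.6 × 71,622,369 ≈ 17,295.9 × g
Target RCF = 17,295.9 + 21,500 = 38,795.9 × g
N² = 38,795.9 / (24.1488 × 10⁻⁵) = 160,653,531
N ≈ √160,653,531 ≈ 12,674.9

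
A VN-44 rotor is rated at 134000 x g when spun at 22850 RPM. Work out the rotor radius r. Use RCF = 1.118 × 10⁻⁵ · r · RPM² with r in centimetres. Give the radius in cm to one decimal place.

23.0 cm

134000 = 1.118 × 10⁻⁵ × r × (22850)²
r = 134000 / (1.118 × 10⁻⁵ × 522,122,500) = 134000 / 5837.33 ≈ 22.956 cm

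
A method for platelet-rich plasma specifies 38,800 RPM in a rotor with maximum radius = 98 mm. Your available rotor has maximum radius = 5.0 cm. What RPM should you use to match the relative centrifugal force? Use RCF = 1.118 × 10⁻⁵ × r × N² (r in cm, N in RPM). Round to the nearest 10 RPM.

≈ 54320 RPM

Original rotor: r = 98 mm = 9.8 cm
RCF_original = 1.118 × 10⁻⁵ × 9.8 × (38800)² = 1.118 × 10⁻⁵ × 9.8 × 1,505,440,000 ≈ 164,942 × g
164,942 = 1.118 × 10⁻⁵ × 5 × N²
N² = 164,942 / (5.59 × 10⁻⁵) = 2,950,661,896
N ≈ √2,950,661,896 ≈ 54,320.0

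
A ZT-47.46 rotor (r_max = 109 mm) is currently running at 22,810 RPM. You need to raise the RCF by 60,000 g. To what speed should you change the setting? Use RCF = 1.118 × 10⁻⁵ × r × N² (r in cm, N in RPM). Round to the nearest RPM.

≈ 31822 RPM

r = 109 mm = 10.9 cm
Current RCF = 1.118 × 10⁻⁵ × 10.9 × (22810)² = 1.118 × 10⁻⁵ × 10.9 × 520,296,100 ≈ 63,404.3 × g
Target RCF = 63,404.3 + 60,000 = 123,404.3 × g
N² = 123,404.3 / (12.1862 × 10⁻⁵) = 1,012,656,119
N ≈ √1,012,656,119 ≈ 31,822.3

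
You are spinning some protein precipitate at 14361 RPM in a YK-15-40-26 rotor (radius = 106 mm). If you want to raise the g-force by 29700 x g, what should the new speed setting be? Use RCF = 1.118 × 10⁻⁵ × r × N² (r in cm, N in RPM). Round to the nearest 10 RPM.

r = 106 mm = 10.6 cm
Current RCF = 1.118 × 10⁻⁵ × 10.6 × (14361)² = 1.118 × 10⁻⁵ × 10.6 × 206,238,321 ≈ 24,440.9 × g
Target RCF = 24,440.9 + 29,700 = 54,140.9 × g
N² = 54,140.9 / (11.8508 × 10⁻⁵) = 456,854,390
N ≈ √456,854,390 ≈ 21,374.2

≈ 21370 RPM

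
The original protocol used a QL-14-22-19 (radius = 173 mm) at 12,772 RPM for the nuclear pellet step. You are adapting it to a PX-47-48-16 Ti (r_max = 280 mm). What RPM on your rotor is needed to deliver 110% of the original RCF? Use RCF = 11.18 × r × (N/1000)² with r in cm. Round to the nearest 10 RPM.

Original rotor: r = 173 mm = 17.3 cm
RCF = 11.18 × r × (N/1000)²
RCF_original = 11.18 × 17.3 × (12.772)² = 11.18 × 17.3 × 163.123984 ≈ 31,550.5 × g
Target RCF = 1.1 × 31,550.5 ≈ 34,705.6 × g
Your rotor: r = 280 mm = 28.0 cm
34,705.6 = 11.18 × 28 × (N/1000)²
(N/1000)² = 34,705.6 / 313.04 = 110.8663
N = 1000 × √110.8663 ≈ 10,529.3

10530 RPM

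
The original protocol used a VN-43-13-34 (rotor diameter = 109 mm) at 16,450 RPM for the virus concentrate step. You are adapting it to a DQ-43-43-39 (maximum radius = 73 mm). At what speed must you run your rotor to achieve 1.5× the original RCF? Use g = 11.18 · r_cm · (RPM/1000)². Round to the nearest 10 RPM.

≈ 17410 RPM

Original rotor: r = 109 mm / 2 = 54.5 mm = 5.45 cm
RCF_original = 11.18 × 5.45 × (16.45)² = 11.18 × 5.45 × 270.6025 ≈ 16,488.1 × g
Target RCF = 1.5 × 16,488.1 ≈ 24,732.1 × g
Your rotor: r = 73 mm = 7.3 cm
24,732.1 = 11.18 × 7.3 × (N/1000)²
(N/1000)² = 24,732.1 / 81.614 = 303.0375
N = 1000 × √303.0375 ≈ 17,408.0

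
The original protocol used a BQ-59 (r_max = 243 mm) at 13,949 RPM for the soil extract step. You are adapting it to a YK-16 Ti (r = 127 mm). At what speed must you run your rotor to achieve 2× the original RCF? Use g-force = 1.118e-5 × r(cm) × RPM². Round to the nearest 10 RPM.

Original rotor: r = 243 mm = 24.3 cm
RCF = 1.118 × 10⁻⁵ × r × N²
RCF_original = 1.118 × 10⁻⁵ × 24.3 × (13949)² = 1.118 × 10⁻⁵ × 24.3 × 194,574,601 ≈ 52,860.9 × g
Target RCF = 2 × 52,860.9 ≈ 105,721.8 × g
Your rotor: r = 127 mm = 12.7 cm
105,721.8 = 1.118 × 10⁻⁵ × 12.7 × N²
N² = 105,721.8 / (14.1986 × 10⁻⁵) = 744,593,129
N ≈ √744,593,129 ≈ 27,287.2

27290 RPM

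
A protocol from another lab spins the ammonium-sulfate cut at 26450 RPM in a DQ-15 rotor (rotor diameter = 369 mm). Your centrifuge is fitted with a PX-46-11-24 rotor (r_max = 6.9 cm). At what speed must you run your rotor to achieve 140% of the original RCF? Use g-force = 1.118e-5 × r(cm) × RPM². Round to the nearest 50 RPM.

≈ 51200 RPM

Original rotor: r = 369 mm / 2 = 184.5 mm = 18.45 cm
RCF = 1.118 × 10⁻⁵ × r × N²
RCF_original = 1.118 × 10⁻⁵ × 18.45 × (26450)² = 1.118 × 10⁻⁵ × 18.45 × 699,602,500 ≈ 144,307.7 × g
Target RCF = 1.4 × 144,307.7 ≈ 202,030.8 × g
202,030.8 = 1.118 × 10⁻⁵ × 6.9 × N²
N² = 202,030.8 / (7.7142 × 10⁻⁵) = 2,618,946,877
N ≈ √2,618,946,877 ≈ 51,175.6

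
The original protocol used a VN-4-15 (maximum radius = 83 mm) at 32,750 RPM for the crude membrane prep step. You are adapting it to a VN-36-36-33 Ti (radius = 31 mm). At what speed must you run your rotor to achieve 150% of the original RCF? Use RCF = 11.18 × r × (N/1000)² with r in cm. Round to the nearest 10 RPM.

≈ 65630 RPM

Original rotor: r = 83 mm = 8.3 cm
RCF_original = 11.18 × 8.3 × (32.75)² = 11.18 × 8.3 × 1,072.5625 ≈ 99,527.4 × g
Target RCF = 1.5 × 99,527.4 ≈ 149,291.1 × g
Your rotor: r = 31 mm = 3.1 cm
149,291.1 = 11.18 × 3.1 × (N/1000)²
(N/1000)² = 149,291.1 / 34.658 = 4307.551
N = 1000 × √4307.551 ≈ 65,631.9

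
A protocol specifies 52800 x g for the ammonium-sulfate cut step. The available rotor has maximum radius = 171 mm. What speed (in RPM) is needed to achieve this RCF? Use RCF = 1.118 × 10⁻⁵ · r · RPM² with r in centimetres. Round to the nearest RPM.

r = 171 mm = 17.1 cm
52,800 = 1.118 × 10⁻⁵ × 17.1 × N²
N² = 52,800 / (19.1178 × 10⁻⁵) = 276,182,406
N ≈ √276,182,406 ≈ 16,618.7

N ≈ 16619 RPM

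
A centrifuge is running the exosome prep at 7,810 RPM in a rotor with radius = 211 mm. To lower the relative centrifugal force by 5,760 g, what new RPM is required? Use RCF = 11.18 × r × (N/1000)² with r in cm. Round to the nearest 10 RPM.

N₂ ≈ 6050 RPM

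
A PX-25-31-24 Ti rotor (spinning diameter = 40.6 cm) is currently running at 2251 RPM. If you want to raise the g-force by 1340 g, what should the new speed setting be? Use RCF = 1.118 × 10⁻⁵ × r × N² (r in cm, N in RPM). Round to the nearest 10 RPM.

r = 40.6 / 2 = 20.3 cm
Current RCF = 1.118 × 10⁻⁵ × 20.3 × (2251)² = 1.118 × 10⁻⁵ × 20.3 × 5,067,001 ≈ 1,150 × g
Target RCF = 1,150 + 1,340 = 2,490 × g
N² = 2,490 / (22.6954 × 10⁻⁵) = 10,971,386
N ≈ √10,971,386 ≈ 3,312.3

3310 RPM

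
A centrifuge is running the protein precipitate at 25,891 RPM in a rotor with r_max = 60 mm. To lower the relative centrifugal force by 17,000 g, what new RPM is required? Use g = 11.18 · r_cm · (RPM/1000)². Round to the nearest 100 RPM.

20400 RPM

r = 60 mm = 6.0 cm
Current RCF = 11.18 × 6 × (25.891)² = 11.18 × 6 × 670.343881 ≈ 44,966.7 × g
Target RCF = 44,966.7 − 17,000 = 27,966.7 × g
(N/1000)² = 27,966.7 / 67.08 = 416.9156
N = 1000 × √416.9156 ≈ 20,418.5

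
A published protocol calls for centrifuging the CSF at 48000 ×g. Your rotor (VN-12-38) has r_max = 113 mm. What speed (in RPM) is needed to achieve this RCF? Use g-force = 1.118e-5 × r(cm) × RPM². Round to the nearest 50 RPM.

r = 113 mm = 11.3 cm
RCF = 1.118 × 10⁻⁵ × r × N²
48,000 = 1.118 × 10⁻⁵ × 11.3 × N²
N² = 48,000 / (12.6334 × 10⁻⁵) = 379,945,225
N ≈ √379,945,225 ≈ 19,492.2

19500 RPM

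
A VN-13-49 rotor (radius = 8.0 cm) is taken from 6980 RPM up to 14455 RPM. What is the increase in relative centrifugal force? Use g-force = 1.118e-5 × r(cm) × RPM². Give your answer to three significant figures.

≈ 14300 ×g

RCF₁ = 1.118 × 10⁻⁵ × 8 × (6980)² = 1.118 × 10⁻⁵ × 8 × 48,720,400 ≈ 4,357.6 × g
RCF₂ = 1.118 × 10⁻⁵ × 8 × (14455)² = 1.118 × 10⁻⁵ × 8 × 208,947,025 ≈ 18,688.2 × g
Increase = 18,688.2 − 4,357.6 = 14,330.6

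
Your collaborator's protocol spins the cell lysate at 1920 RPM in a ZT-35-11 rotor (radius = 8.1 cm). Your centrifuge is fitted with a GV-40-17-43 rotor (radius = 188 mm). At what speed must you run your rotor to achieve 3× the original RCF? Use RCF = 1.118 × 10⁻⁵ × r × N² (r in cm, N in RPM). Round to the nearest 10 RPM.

RCF_original = 1.118 × 10⁻⁵ × 8.1 × (1920)² = 1.118 × 10⁻⁵ × 8.1 × 3,686,400 ≈ 333.8 × g
Target RCF = 3 × 333.8 ≈ 1,001.4 × g
Your rotor: r = 188 mm = 18.8 cm
1,001.4 = 1.118 × 10⁻⁵ × 18.8 × N²
N² = 1,001.4 / (21.0184 × 10⁻⁵) = 4,764,397
N ≈ √4,764,397 ≈ 2,182.7

2180 RPM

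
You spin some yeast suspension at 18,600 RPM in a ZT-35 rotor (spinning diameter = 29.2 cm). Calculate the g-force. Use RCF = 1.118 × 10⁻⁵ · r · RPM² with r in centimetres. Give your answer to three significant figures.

≈ 56500 × g

r = 29.2 / 2 = 14.6 cm
RCF = 1.118 × 10⁻⁵ × 14.6 × (18600)² = 1.118 × 10⁻⁵ × 14.6 × 345,960,000 ≈ 56,470.4 × g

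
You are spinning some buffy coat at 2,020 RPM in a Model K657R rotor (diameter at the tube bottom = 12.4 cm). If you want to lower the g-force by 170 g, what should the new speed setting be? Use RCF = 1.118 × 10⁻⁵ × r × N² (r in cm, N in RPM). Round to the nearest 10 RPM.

r = 12.4 / 2 = 6.2 cm
Current RCF = 1.118 × 10⁻⁵ × 6.2 × (2020)² = 1.118 × 10⁻⁵ × 6.2 × 4,080,400 ≈ 282.8 × g
Target RCF = 282.8 − 170 = 112.8 × g
N² = 112.8 / (6.9316 × 10⁻⁵) = 1,627,330
N ≈ √1,627,330 ≈ 1,275.7

N₂ ≈ 1280 RPM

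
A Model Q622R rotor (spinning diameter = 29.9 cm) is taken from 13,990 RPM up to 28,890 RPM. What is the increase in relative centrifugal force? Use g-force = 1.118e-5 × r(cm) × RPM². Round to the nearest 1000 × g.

r = 29.9 / 2 = 14.95 cm
RCF₁ = 1.118 × 10⁻⁵ × 14.95 × (13990)² = 1.118 × 10⁻⁵ × 14.95 × 195,720,100 ≈ 32,712.9 × g
RCF₂ = 1.118 × 10⁻⁵ × 14.95 × (28890)² = 1.118 × 10⁻⁵ × 14.95 × 834,632,100 ≈ 139,501.2 × g
Increase = 139,501.2 − 32,712.9 = 106,788.3

107000 ×g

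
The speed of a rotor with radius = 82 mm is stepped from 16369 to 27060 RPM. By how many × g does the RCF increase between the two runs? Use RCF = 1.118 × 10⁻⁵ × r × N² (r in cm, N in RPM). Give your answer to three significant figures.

r = 82 mm = 8.2 cm
RCF₁ = 1.118 × 10⁻⁵ × 8.2 × (16369)² = 1.118 × 10⁻⁵ × 8.2 × 267,944,161 ≈ 24,564 × g
RCF₂ = 1.118 × 10⁻⁵ × 8.2 × (27060)² = 1.118 × 10⁻⁵ × 8.2 × 732,243,600 ≈ 67,129.2 × g
Increase = 67,129.2 − 24,564 = 42,565.2

42600 × g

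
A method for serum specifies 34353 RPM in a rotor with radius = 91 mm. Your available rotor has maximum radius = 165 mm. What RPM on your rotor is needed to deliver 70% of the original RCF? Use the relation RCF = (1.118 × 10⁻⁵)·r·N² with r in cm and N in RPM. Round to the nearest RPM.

21345 RPM

Original rotor: r = 91 mm = 9.1 cm
RCF_original = 1.118 × 10⁻⁵ × 9.1 × (34353)² = 1.118 × 10⁻⁵ × 9.1 × 1,180,128,609 ≈ 120,063.9 × g
Target RCF = 0.7 × 120,063.9 ≈ 84,044.7 × g
Your rotor: r = 165 mm = 16.5 cm
84,044.7 = 1.118 × 10⁻⁵ × 16.5 × N²
N² = 84,044.7 / (18.447 × 10⁻⁵) = 455,600,911
N ≈ √455,600,911 ≈ 21,344.8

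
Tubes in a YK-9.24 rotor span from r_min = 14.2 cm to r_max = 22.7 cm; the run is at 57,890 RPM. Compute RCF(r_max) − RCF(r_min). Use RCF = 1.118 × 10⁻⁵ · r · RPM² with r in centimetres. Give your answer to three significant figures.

RCF_max = 1.118 × 10⁻⁵ × 22.7 × (57890)² = 1.118 × 10⁻⁵ × 22.7 × 3,351,252,100 ≈ 850,500.9 × g
RCF_min = 1.118 × 10⁻⁵ × 14.2 × (57890)² = 1.118 × 10⁻⁵ × 14.2 × 3,351,252,100 ≈ 532,031.4 × g
ΔRCF = 850,500.9 − 532,031.4 = 318,469.5

≈ 318000 ×g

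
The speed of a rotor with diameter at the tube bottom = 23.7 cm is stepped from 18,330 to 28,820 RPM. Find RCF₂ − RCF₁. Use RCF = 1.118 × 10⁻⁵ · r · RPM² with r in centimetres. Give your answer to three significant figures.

r = 23.7 / 2 = 11.85 cm
RCF₁ = 1.118 × 10⁻⁵ × 11.85 × (18330)² = 1.118 × 10⁻⁵ × 11.85 × 335,988,900 ≈ 44,512.8 × g
RCF₂ = 1.118 × 10⁻⁵ × 11.85 × (28820)² = 1.118 × 10⁻⁵ × 11.85 × 830,592,400 ≈ 110,039.4 × g
Increase = 110,039.4 − 44,512.8 = 65,526.6

≈ 65500 x g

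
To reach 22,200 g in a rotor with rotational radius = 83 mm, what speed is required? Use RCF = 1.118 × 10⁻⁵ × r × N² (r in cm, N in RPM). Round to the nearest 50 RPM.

r = 83 mm = 8.3 cm
22,200 = 1.118 × 10⁻⁵ × 8.3 × N²
N² = 22,200 / (9.2794 × 10⁻⁵) = 239,239,606
N ≈ √239,239,606 ≈ 15,467.4

N ≈ 15450 RPM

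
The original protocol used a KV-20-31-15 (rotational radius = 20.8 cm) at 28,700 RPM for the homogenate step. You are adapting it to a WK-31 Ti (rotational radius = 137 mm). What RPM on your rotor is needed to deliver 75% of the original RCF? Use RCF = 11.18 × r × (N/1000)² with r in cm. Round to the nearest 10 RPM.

30630 RPM

RCF_original = 11.18 × 20.8 × (28.7)² = 11.18 × 20.8 × 823.69 ≈ 191,544.2 × g
Target RCF = 0.75 × 191,544.2 ≈ 143,658.2 × g
Your rotor: r = 137 mm = 13.7 cm
143,658.2 = 11.18 × 13.7 × (N/1000)²
(N/1000)² = 143,658.2 / 153.166 = 937.9249
N = 1000 × √937.9249 ≈ 30,625.6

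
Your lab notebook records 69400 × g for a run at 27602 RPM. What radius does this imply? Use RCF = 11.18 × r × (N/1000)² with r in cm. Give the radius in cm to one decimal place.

69400 = 11.18 × r × (27.602)²
r = 69400 / (11.18 × 761.870404) = 69400 / 8517.711 ≈ 8.148 cm

≈ 8.1 cm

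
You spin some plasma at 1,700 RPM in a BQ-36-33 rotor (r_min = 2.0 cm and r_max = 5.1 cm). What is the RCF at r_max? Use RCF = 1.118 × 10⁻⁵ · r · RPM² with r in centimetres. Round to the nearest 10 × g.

≈ 160 g

Use r_max = 5.1 cm.
RCF = 1.118 × 10⁻⁵ × r × N²
RCF = 1.118 × 10⁻⁵ × 5.1 × (1700)² = 1.118 × 10⁻⁵ × 5.1 × 2,890,000 ≈ 164.8 × g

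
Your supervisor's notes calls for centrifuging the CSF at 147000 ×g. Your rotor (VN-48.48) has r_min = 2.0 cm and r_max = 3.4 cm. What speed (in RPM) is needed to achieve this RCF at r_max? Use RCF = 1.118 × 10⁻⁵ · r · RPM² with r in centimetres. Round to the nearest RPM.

≈ 62187 RPM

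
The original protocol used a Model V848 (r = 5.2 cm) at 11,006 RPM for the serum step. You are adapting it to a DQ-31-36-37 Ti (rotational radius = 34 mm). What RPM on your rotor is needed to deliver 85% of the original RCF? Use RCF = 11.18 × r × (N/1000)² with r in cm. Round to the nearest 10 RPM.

≈ 12550 RPM

RCF_original = 11.18 × 5.2 × (11.006)² = 11.18 × 5.2 × 121.132036 ≈ 7,042.1 × g
Target RCF = 0.85 × 7,042.1 ≈ 5,985.8 × g
Your rotor: r = 34 mm = 3.4 cm
5,985.8 = 11.18 × 3.4 × (N/1000)²
(N/1000)² = 5,985.8 / 38.012 = 157.4713
N = 1000 × √157.4713 ≈ 12,548.8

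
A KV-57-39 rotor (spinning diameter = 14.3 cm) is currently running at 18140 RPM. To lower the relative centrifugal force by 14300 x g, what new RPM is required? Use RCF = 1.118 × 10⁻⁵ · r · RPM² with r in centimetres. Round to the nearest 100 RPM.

N₂ ≈ 12300 RPM

r = 14.3 / 2 = 7.15 cm
Current RCF = 1.118 × 10⁻⁵ × 7.15 × (18140)² = 1.118 × 10⁻⁵ × 7.15 × 329,059,600 ≈ 26,304 × g
Target RCF = 26,304 − 14,300 = 12,004 × g
N² = 12,004 / (7.9937 × 10⁻⁵) = 150,168,258
N ≈ √150,168,258 ≈ 12,254.3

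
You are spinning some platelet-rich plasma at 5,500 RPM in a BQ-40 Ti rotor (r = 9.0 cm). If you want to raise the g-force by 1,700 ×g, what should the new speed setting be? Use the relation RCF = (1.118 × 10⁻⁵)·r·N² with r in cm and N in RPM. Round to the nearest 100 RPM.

6900 RPM

Current RCF = 1.118 × 10⁻⁵ × 9 × (5500)² = 1.118 × 10⁻⁵ × 9 × 30,250,000 ≈ 3,043.8 × g
Target RCF = 3,043.8 + 1,700 = 4,743.8 × g
N² = 4,743.8 / (10.062 × 10⁻⁵) = 47,145,697
N ≈ √47,145,697 ≈ 6,866.3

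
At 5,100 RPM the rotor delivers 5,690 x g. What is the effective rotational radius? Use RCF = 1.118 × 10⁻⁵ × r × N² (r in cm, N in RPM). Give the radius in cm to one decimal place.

19.6 cm

5690 = 1.118 × 10⁻⁵ × r × (5100)²
r = 5690 / (1.118 × 10⁻⁵ × 26,010,000) = 5690 / 290.7918 ≈ 19.567 cm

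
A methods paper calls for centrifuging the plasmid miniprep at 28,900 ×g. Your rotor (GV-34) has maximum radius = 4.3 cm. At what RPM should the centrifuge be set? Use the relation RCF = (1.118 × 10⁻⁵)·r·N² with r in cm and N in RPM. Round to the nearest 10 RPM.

≈ 24520 RPM

28,900 = 1.118 × 10⁻⁵ × 4.3 × N²
N² = 28,900 / (4.8074 × 10⁻⁵) = 601,156,550
N ≈ √601,156,550 ≈ 24,518.5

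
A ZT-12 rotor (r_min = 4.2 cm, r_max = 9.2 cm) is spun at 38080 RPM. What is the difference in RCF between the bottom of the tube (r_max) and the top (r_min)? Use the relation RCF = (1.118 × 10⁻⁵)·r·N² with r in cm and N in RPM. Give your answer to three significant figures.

≈ 81100 × g

RCF_max = 1.118 × 10⁻⁵ × 9.2 × (38080)² = 1.118 × 10⁻⁵ × 9.2 × 1,450,086,400 ≈ 149,150.1 × g
RCF_min = 1.118 × 10⁻⁵ × 4.2 × (38080)² = 1.118 × 10⁻⁵ × 4.2 × 1,450,086,400 ≈ 68,090.3 × g
ΔRCF = 149,150.1 − 68,090.3 = 81,059.8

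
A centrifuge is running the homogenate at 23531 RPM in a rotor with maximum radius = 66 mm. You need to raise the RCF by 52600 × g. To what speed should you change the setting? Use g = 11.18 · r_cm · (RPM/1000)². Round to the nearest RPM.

r = 66 mm = 6.6 cm
Current RCF = 11.18 × 6.6 × (23.531)² = 11.18 × 6.6 × 553.707961 ≈ 40,857 × g
Target RCF = 40,857 + 52,600 = 93,457 × g
(N/1000)² = 93,457 / 73.788 = 1266.561
N = 1000 × √1266.561 ≈ 35,588.8

35589 RPM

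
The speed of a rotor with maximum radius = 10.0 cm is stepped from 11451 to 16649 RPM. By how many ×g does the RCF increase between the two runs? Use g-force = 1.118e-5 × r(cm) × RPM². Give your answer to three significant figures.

RCF₁ = 1.118 × 10⁻⁵ × 10 × (11451)² = 1.118 × 10⁻⁵ × 10 × 131,125,401 ≈ 14,659.8 × g
RCF₂ = 1.118 × 10⁻⁵ × 10 × (16649)² = 1.118 × 10⁻⁵ × 10 × 277,189,201 ≈ 30,989.8 × g
Increase = 30,989.8 − 14,659.8 = 16,330

16300 ×g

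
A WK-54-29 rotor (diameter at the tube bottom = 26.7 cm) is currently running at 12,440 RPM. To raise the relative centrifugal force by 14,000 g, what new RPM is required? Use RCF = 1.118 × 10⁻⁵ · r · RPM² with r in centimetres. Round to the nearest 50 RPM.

N₂ ≈ 15750 RPM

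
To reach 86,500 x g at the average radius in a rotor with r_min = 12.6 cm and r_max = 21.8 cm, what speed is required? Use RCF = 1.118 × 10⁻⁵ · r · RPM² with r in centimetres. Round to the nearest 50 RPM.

≈ 21200 RPM

r_avg = (12.6 + 21.8) / 2 = 17.2 cm
86,500 = 1.118 × 10⁻⁵ × 17.2 × N²
N² = 86,500 / (19.2296 × 10⁻⁵) = 449,827,350
N ≈ √449,827,350 ≈ 21,209.1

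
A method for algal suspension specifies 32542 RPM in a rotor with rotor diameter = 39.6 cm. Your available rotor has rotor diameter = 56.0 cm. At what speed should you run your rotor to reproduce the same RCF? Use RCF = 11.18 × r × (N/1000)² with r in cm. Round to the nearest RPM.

27365 RPM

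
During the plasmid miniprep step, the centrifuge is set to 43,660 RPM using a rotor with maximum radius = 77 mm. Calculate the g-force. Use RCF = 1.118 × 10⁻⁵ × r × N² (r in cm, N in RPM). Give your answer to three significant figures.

r = 77 mm = 7.7 cm
RCF = 1.118 × 10⁻⁵ × 7.7 × (43660)² = 1.118 × 10⁻⁵ × 7.7 × 1,906,195,600 ≈ 164,096.8 × g

RCF ≈ 164000 × g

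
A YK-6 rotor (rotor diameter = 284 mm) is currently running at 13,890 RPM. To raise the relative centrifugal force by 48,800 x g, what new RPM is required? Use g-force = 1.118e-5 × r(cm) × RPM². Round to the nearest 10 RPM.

N₂ ≈ 22370 RPM

r = 284 mm / 2 = 142 mm = 14.2 cm
Current RCF = 1.118 × 10⁻⁵ × 14.2 × (13890)² = 1.118 × 10⁻⁵ × 14.2 × 192,932,100 ≈ 30,629.1 × g
Target RCF = 30,629.1 + 48,800 = 79,429.1 × g
N² = 79,429.1 / (15.8756 × 10⁻⁵) = 500,321,878
N ≈ √500,321,878 ≈ 22,367.9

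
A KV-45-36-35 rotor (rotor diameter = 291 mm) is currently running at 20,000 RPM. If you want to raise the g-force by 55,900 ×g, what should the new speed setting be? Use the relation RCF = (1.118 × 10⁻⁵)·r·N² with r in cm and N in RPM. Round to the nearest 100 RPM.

27300 RPM

r = 291 mm / 2 = 145.5 mm = 14.55 cm
Current RCF = 1.118 × 10⁻⁵ × 14.55 × (20000)² = 1.118 × 10⁻⁵ × 14.55 × 400,000,000 ≈ 65,067.6 × g
Target RCF = 65,067.6 + 55,900 = 120,967.6 × g
N² = 120,967.6 / (16.2669 × 10⁻⁵) = 743,642,612
N ≈ √743,642,612 ≈ 27,269.8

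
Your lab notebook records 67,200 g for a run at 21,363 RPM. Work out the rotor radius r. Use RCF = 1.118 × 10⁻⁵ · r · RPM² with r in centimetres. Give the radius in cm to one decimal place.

RCF = 1.118 × 10⁻⁵ × r × N²
67200 = 1.118 × 10⁻⁵ × r × (21363)²
r = 67200 / (1.118 × 10⁻⁵ × 456,377,769) = 67200 / 5102.303 ≈ 13.171 cm

13.2 cm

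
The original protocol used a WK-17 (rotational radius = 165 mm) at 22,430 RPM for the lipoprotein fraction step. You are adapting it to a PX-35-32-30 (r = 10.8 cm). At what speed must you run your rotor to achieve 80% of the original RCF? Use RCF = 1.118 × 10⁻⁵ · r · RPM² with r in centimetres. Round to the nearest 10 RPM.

Original rotor: r = 165 mm = 16.5 cm
RCF = 1.118 × 10⁻⁵ × r × N²
RCF_original = 1.118 × 10⁻⁵ × 16.5 × (22430)² = 1.118 × 10⁻⁵ × 16.5 × 503,104,900 ≈ 92,807.8 × g
Target RCF = 0.8 × 92,807.8 ≈ 74,246.2 × g
74,246.2 = 1.118 × 10⁻⁵ × 10.8 × N²
N² = 74,246.2 / (12.0744 × 10⁻⁵) = 614,905,917
N ≈ √614,905,917 ≈ 24,797.3

≈ 24800 RPM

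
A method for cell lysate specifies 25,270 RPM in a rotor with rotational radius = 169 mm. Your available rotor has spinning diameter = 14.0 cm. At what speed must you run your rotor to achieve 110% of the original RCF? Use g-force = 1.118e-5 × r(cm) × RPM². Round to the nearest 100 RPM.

≈ 41200 RPM

Original rotor: r = 169 mm = 16.9 cm
RCF = 1.118 × 10⁻⁵ × r × N²
RCF_original = 1.118 × 10⁻⁵ × 16.9 × (25270)² = 1.118 × 10⁻⁵ × 16.9 × 638,572,900 ≈ 120,653.2 × g
Target RCF = 1.1 × 120,653.2 ≈ 132,718.5 × g
Your rotor: r = 14.0 / 2 = 7 cm
132,718.5 = 1.118 × 10⁻⁵ × 7 × N²
N² = 132,718.5 / (7.826 × 10⁻⁵) = 1,695,866,343
N ≈ √1,695,866,343 ≈ 41,180.9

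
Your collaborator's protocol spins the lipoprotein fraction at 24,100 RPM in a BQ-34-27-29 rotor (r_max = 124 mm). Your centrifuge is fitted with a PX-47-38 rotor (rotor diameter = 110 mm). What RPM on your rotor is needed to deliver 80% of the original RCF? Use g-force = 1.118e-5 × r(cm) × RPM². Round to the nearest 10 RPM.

32370 RPM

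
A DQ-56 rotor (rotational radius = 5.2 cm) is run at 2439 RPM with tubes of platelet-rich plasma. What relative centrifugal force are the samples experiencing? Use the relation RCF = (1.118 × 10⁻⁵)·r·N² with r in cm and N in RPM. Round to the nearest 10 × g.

RCF = 1.118 × 10⁻⁵ × r × N²
RCF = 1.118 × 10⁻⁵ × 5.2 × (2439)² = 1.118 × 10⁻⁵ × 5.2 × 5,948,721 ≈ 345.8 × g

RCF ≈ 350 x g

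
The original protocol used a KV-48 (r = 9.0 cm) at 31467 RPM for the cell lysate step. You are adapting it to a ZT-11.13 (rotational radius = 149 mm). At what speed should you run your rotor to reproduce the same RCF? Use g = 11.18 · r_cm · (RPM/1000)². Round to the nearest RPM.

≈ 24456 RPM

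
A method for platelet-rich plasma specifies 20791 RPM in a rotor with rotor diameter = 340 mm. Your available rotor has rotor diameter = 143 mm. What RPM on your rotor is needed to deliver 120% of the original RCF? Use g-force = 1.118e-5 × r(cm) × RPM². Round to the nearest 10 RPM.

35120 RPM

Original rotor: r = 340 mm / 2 = 170 mm = 17 cm
RCF = 1.118 × 10⁻⁵ × r × N²
RCF_original = 1.118 × 10⁻⁵ × 17 × (20791)² = 1.118 × 10⁻⁵ × 17 × 432,265,681 ≈ 82,156.4 × g
Target RCF = 1.2 × 82,156.4 ≈ 98,587.7 × g
Your rotor: r = 143 mm / 2 = 71.5 mm = 7.15 cm
98,587.7 = 1.118 × 10⁻⁵ × 7.15 × N²
N² = 98,587.7 / (7.9937 × 10⁻⁵) = 1,233,317,488
N ≈ √1,233,317,488 ≈ 35,118.6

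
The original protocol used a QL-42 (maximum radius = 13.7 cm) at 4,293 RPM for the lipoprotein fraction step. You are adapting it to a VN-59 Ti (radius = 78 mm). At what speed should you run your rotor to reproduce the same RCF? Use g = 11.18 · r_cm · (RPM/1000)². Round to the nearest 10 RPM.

RCF = 11.18 × r × (N/1000)²
RCF_original = 11.18 × 13.7 × (4.293)² = 11.18 × 13.7 × 18.429849 ≈ 2,822.8 × g
Your rotor: r = 78 mm = 7.8 cm
2,822.8 = 11.18 × 7.8 × (N/1000)²
(N/1000)² = 2,822.8 / 87.204 = 32.37007
N = 1000 × √32.37007 ≈ 5,689.5

≈ 5690 RPM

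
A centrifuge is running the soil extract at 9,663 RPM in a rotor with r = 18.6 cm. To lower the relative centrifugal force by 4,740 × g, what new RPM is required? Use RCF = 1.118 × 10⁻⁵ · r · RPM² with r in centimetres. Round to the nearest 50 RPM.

8400 RPM

Current RCF = 1.118 × 10⁻⁵ × 18.6 × (9663)² = 1.118 × 10⁻⁵ × 18.6 × 93,373,569 ≈ 19,416.8 × g
Target RCF = 19,416.8 − 4,740 = 14,676.8 × g
N² = 14,676.8 / (20.7948 × 10⁻⁵) = 70,579,183
N ≈ √70,579,183 ≈ 8,401.1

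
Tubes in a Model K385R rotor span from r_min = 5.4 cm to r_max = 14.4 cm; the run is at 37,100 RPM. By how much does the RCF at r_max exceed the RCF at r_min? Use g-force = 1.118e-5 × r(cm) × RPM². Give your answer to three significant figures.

RCF_max = 1.118 × 10⁻⁵ × 14.4 × (37100)² = 1.118 × 10⁻⁵ × 14.4 × 1,376,410,000 ≈ 221,591 × g
RCF_min = 1.118 × 10⁻⁵ × 5.4 × (37100)² = 1.118 × 10⁻⁵ × 5.4 × 1,376,410,000 ≈ 83,096.6 × g
ΔRCF = 221,591 − 83,096.6 = 138,494.4

138000 ×g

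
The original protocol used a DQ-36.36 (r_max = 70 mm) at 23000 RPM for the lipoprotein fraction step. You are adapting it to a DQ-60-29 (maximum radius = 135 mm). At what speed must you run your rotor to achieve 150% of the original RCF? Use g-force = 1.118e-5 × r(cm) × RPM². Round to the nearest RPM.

≈ 20284 RPM

Original rotor: r = 70 mm = 7.0 cm
RCF = 1.118 × 10⁻⁵ × r × N²
RCF_original = 1.118 × 10⁻⁵ × 7 × (23000)² = 1.118 × 10⁻⁵ × 7 × 529,000,000 ≈ 41,399.5 × g
Target RCF = 1.5 × 41,399.5 ≈ 62,099.2 × g
Your rotor: r = 135 mm = 13.5 cm
62,099.2 = 1.118 × 10⁻⁵ × 13.5 × N²
N² = 62,099.2 / (15.093 × 10⁻⁵) = 411,443,716
N ≈ √411,443,716 ≈ 20,284.1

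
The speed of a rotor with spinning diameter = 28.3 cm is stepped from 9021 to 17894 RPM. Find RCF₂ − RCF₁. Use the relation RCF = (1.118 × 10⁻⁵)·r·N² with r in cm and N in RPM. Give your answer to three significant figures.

≈ 37800 × g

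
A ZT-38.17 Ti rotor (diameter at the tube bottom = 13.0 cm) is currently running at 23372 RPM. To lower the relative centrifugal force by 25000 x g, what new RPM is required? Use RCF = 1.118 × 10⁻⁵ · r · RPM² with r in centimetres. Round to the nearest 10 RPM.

N₂ ≈ 14220 RPM

r = 13.0 / 2 = 6.5 cm
Current RCF = 1.118 × 10⁻⁵ × 6.5 × (23372)² = 1.118 × 10⁻⁵ × 6.5 × 546,250,384 ≈ 39,696 × g
Target RCF = 39,696 − 25,000 = 14,696 × g
N² = 14,696 / (7.267 × 10⁻⁵) = 202,229,256
N ≈ √202,229,256 ≈ 14,220.7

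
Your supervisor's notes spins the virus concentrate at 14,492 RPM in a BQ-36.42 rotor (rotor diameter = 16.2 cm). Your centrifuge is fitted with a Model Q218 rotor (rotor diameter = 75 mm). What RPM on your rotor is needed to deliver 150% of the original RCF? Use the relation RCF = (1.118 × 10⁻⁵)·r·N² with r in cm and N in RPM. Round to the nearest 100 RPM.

26100 RPM

Original rotor: r = 16.2 / 2 = 8.1 cm
RCF = 1.118 × 10⁻⁵ × r × N²
RCF_original = 1.118 × 10⁻⁵ × 8.1 × (14492)² = 1.118 × 10⁻⁵ × 8.1 × 210,018,064 ≈ 19,018.8 × g
Target RCF = 1.5 × 19,018.8 ≈ 28,528.2 × g
Your rotor: r = 75 mm / 2 = 37.5 mm = 3.75 cm
28,528.2 = 1.118 × 10⁻⁵ × 3.75 × N²
N² = 28,528.2 / (4.1925 × 10⁻⁵) = 680,457,961
N ≈ √680,457,961 ≈ 26,085.6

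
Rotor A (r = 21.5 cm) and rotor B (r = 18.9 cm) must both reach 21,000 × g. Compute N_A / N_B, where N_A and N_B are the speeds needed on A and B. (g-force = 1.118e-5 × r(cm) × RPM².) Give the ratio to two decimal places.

At fixed RCF, N ∝ 1/√r, so N_A/N_B = √(r_B/r_A) = √(18.9/21.5) = √0.879070 = 0.9376.

0.94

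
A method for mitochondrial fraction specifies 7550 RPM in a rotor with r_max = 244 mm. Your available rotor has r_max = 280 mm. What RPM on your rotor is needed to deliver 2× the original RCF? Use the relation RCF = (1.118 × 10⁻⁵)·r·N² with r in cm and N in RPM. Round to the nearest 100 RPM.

≈ 10000 RPM

Original rotor: r = 244 mm = 24.4 cm
RCF = 1.118 × 10⁻⁵ × r × N²
RCF_original = 1.118 × 10⁻⁵ × 24.4 × (7550)² = 1.118 × 10⁻⁵ × 24.4 × 57,002,500 ≈ 15,549.8 × g
Target RCF = 2 × 15,549.8 ≈ 31,099.6 × g
Your rotor: r = 280 mm = 28.0 cm
31,099.6 = 1.118 × 10⁻⁵ × 28 × N²
N² = 31,099.6 / (31.304 × 10⁻⁵) = 99,347,048
N ≈ √99,347,048 ≈ 9,967.3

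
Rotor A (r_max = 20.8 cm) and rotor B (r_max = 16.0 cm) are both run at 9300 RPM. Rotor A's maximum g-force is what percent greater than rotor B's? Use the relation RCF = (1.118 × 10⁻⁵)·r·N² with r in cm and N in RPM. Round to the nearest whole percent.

At equal RPM, RCF scales linearly with r: ratio = 20.8 / 16.0 = 1.3000.
So rotor A delivers 30.0% more g-force.

30%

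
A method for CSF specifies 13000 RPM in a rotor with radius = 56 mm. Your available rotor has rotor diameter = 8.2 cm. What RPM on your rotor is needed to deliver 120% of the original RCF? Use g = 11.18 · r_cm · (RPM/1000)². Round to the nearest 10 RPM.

Original rotor: r = 56 mm = 5.6 cm
RCF_original = 11.18 × 5.6 × (13)² = 11.18 × 5.6 × 169 ≈ 10,580.8 × g
Target RCF = 1.2 × 10,580.8 ≈ 12,697 × g
Your rotor: r = 8.2 / 2 = 4.1 cm
12,697 = 11.18 × 4.1 × (N/1000)²
(N/1000)² = 12,697 / 45.838 = 276.9973
N = 1000 × √276.9973 ≈ 16,643.2

16640 RPM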